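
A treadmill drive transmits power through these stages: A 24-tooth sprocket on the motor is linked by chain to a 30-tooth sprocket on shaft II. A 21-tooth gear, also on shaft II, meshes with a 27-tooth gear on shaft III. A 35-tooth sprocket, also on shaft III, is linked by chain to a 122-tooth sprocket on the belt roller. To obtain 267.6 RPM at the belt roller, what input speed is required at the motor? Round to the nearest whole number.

Overall ratio R = 1.25 × 1.2857 × 3.4857 = 5.602.
Required input speed = output speed × R = 267.6 × 5.602 = 1499.1 RPM.

1499 RPM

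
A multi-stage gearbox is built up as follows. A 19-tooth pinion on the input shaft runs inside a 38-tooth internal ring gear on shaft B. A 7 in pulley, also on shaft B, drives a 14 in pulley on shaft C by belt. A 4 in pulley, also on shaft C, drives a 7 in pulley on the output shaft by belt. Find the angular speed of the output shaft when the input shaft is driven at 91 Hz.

13 Hz

the input shaft → shaft B (internal gear, 38/19): 91 ÷ 2 = 45.5 Hz
shaft B → shaft C (belt, 14/7): 45.5 ÷ 2 = 22.75 Hz
shaft C → the output shaft (belt, 7/4): 22.75 ÷ 1.75 = 13 Hz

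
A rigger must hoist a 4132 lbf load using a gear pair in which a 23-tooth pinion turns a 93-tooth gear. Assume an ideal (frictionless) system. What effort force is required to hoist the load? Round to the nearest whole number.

Gear pair MA = 93/23 = 4.0435.
Effort = load / MA = 4132 / 4.0435 = 1021.9 lbf.

1022 lbf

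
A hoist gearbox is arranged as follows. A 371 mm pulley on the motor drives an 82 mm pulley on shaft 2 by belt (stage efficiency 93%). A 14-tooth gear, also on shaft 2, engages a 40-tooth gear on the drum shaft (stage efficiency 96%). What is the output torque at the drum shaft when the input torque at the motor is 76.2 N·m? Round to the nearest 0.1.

43.0 N·m

After the belt (82/371): 76.2 × 0.22102 × 0.93 = 15.663 N·m
After the gear mesh (40/14): 15.663 × 2.8571 × 0.96 = 42.962 N·m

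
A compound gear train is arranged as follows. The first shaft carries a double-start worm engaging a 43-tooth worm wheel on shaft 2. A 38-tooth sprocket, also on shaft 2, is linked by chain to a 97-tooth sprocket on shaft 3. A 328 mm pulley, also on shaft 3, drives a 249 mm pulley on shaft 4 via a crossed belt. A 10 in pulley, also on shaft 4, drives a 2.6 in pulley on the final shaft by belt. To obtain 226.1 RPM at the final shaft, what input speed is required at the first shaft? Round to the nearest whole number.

Overall ratio R = 21.5 × 2.5526 × 0.75915 × 0.26 = 10.832.
Required input speed = output speed × R = 226.1 × 10.832 = 2449.2 RPM.

2449 RPM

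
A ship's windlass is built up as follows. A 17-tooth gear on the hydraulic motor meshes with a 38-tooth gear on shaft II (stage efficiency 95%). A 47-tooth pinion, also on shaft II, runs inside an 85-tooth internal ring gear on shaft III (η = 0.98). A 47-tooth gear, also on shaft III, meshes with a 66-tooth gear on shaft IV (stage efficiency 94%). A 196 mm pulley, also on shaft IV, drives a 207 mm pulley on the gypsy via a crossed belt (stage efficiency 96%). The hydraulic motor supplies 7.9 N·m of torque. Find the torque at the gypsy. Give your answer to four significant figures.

After the gear mesh (38/17): 7.9 × 2.2353 × 0.95 = 16.776 N·m
After the internal gear (85/47): 16.776 × 1.8085 × 0.98 = 29.733 N·m
After the gear mesh (66/47): 29.733 × 1.4043 × 0.94 = 39.247 N·m
After the belt (207/196): 39.247 × 1.0561 × 0.96 = 39.792 N·m

39.79 N·m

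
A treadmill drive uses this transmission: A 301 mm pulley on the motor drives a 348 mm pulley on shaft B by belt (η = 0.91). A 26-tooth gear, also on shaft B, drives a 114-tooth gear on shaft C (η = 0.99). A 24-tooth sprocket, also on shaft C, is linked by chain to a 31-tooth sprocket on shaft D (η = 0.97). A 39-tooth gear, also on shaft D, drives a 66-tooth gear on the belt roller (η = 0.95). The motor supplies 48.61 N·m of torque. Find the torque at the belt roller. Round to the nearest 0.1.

447.2 N·m

After the belt (348/301): 48.61 × 1.1561 × 0.91 = 51.142 N·m
After the gear mesh (114/26): 51.142 × 4.3846 × 0.99 = 222 N·m
After the chain (31/24): 222 × 1.2917 × 0.97 = 278.14 N·m
After the gear mesh (66/39): 278.14 × 1.6923 × 0.95 = 447.17 N·m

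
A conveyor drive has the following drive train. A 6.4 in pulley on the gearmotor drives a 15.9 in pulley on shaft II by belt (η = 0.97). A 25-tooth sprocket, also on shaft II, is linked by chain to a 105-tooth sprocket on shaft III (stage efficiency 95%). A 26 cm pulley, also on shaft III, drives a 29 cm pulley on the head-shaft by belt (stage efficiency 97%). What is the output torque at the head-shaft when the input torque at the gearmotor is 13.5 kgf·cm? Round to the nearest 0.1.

belt 15.9/6.4 = 2.4844 → τ = 13.5·2.4844·0.97 = 32.533 kgf·cm
chain 105/25 = 4.2 → τ = 32.533·4.2·0.95 = 129.81 kgf·cm
belt 29/26 = 1.1154 → τ = 129.81·1.1154·0.97 = 140.44 kgf·cm

140.4 kgf·cm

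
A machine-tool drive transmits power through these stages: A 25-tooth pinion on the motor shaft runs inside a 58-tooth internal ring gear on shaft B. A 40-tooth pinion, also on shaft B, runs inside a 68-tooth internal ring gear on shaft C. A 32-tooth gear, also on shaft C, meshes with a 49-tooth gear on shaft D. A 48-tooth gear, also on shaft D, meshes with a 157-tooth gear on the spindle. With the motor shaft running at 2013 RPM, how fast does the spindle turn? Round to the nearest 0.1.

101.9 RPM

the motor shaft → shaft B (internal gear, 58/25): 2013 ÷ 2.32 = 867.67 RPM
shaft B → shaft C (internal gear, 68/40): 867.67 ÷ 1.7 = 510.4 RPM
shaft C → shaft D (gear mesh, 49/32): 510.4 ÷ 1.5312 = 333.32 RPM
shaft D → the spindle (gear mesh, 157/48): 333.32 ÷ 3.2708 = 101.91 RPM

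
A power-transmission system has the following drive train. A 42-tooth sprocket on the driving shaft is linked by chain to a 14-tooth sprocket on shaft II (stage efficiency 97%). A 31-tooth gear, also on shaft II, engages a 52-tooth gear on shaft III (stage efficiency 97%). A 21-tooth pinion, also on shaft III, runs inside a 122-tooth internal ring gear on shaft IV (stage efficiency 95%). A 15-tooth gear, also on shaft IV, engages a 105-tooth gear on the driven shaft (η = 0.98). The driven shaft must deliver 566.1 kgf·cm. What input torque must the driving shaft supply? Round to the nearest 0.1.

28.4 kgf·cm

Overall ratio R = 0.33333 × 1.6774 × 5.8095 × 7 = 22.738; overall efficiency η = 0.97 × 0.97 × 0.95 × 0.98 = 0.8760.
Input torque = output torque / (R × η) = 566.1 / (22.738 × 0.8760) = 28.421 kgf·cm.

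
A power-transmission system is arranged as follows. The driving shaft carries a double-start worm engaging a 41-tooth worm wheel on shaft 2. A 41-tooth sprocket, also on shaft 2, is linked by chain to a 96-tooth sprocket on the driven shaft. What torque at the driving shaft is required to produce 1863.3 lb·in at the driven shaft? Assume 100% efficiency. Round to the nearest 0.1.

38.8 lb·in

Overall ratio R = 20.5 × 2.3415 = 48.
Input torque = output torque / R = 1863.3 / 48 = 38.819 lb·in.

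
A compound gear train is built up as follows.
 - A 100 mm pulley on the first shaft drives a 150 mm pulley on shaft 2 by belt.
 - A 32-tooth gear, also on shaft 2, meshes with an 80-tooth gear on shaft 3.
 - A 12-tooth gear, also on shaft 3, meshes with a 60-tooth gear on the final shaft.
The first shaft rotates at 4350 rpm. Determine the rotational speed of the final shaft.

232 rpm

belt 150/100 = 1.5 → 4350/1.5 = 2900 rpm
gear mesh 80/32 = 2.5 → 2900/2.5 = 1160 rpm
gear mesh 60/12 = 5 → 1160/5 = 232 rpm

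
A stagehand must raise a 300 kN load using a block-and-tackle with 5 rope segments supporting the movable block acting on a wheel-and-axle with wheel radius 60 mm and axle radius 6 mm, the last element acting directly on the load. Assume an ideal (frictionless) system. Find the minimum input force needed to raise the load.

6 kN

Block-and-tackle MA = number of supporting rope parts = 5.
Wheel-and-axle MA = R/r = 60/6 = 10.
Combined ideal MA = 5 × 10 = 50.
Effort = load / MA = 300 / 50 = 6 kN.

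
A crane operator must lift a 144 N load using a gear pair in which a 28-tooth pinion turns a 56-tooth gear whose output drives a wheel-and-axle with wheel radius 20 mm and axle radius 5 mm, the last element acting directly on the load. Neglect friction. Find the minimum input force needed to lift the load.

Gear pair MA = 56/28 = 2.
Wheel-and-axle MA = R/r = 20/5 = 4.
Combined ideal MA = 2 × 4 = 8.
Effort = load / MA = 144 / 8 = 18 N.

18 N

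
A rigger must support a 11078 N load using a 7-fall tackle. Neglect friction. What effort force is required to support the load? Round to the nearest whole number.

Block-and-tackle MA = number of supporting rope parts = 7.
Effort = load / MA = 11078 / 7 = 1582.6 N.

1583 N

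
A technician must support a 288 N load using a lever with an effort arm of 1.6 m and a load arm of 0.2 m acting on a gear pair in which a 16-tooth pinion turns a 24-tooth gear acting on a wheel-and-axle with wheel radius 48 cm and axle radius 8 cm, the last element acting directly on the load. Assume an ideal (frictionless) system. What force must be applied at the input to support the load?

4 N

Lever MA = effort arm / load arm = 1.6/0.2 = 8.
Gear pair MA = 24/16 = 1.5.
Wheel-and-axle MA = R/r = 48/8 = 6.
Combined ideal MA = 8 × 1.5 × 6 = 72.
Effort = load / MA = 288 / 72 = 4 N.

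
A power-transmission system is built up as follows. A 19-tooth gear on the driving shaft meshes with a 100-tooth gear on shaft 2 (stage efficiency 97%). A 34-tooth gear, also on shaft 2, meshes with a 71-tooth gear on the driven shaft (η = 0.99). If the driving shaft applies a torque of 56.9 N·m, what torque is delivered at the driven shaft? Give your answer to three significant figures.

601 N·m

Gear mesh: ratio = 100/19 = 5.2632; torque at shaft 2 = 56.9 × 5.2632 × 0.97 = 290.49 N·m.
Gear mesh: ratio = 71/34 = 2.0882; torque at the driven shaft = 290.49 × 2.0882 × 0.99 = 600.54 N·m.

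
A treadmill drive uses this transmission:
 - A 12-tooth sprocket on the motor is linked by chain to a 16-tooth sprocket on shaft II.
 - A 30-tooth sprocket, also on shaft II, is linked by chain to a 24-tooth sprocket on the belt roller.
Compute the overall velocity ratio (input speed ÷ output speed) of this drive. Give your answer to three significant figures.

Each stage contributes driven/driver: chain 16/12 = 1.3333, chain 24/30 = 0.8.
Overall: 1.3333 × 0.8 = 1.0667.

1.07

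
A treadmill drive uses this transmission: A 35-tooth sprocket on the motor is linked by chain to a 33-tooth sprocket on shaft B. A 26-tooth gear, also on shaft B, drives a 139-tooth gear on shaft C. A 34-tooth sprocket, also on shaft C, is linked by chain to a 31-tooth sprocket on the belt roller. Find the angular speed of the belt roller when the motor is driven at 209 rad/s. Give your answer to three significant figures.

45.5 rad/s

chain 33/35 = 0.94286 → 209/0.94286 = 221.67 rad/s
gear mesh 139/26 = 5.3462 → 221.67/5.3462 = 41.463 rad/s
chain 31/34 = 0.91176 → 41.463/0.91176 = 45.475 rad/s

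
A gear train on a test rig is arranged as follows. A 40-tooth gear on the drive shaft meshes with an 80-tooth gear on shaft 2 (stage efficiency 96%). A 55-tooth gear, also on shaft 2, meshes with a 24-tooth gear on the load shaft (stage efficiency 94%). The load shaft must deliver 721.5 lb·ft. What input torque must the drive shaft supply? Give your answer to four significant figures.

916.1 lb·ft

Overall ratio R = 2 × 0.43636 = 0.87273; overall efficiency η = 0.96 × 0.94 = 0.9024.
Input torque = output torque / (R × η) = 721.5 / (0.87273 × 0.9024) = 916.13 lb·ft.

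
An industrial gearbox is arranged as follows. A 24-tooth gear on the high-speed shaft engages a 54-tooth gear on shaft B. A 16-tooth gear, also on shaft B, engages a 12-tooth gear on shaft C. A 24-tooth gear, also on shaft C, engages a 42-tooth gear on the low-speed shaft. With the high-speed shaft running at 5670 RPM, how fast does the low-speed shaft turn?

the high-speed shaft → shaft B (gear mesh, 54/24): 5670 ÷ 2.25 = 2520 RPM
shaft B → shaft C (gear mesh, 12/16): 2520 ÷ 0.75 = 3360 RPM
shaft C → the low-speed shaft (gear mesh, 42/24): 3360 ÷ 1.75 = 1920 RPM

1920 RPM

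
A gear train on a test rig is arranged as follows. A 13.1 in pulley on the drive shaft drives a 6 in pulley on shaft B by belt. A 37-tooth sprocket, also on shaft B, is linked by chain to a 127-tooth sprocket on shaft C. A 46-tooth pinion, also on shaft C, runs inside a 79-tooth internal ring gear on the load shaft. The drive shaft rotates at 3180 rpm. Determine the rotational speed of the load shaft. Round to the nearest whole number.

belt 6/13.1 = 0.45802 → 3180/0.45802 = 6943 rpm
chain 127/37 = 3.4324 → 6943/3.4324 = 2022.8 rpm
internal gear 79/46 = 1.7174 → 2022.8/1.7174 = 1177.8 rpm

1178 rpm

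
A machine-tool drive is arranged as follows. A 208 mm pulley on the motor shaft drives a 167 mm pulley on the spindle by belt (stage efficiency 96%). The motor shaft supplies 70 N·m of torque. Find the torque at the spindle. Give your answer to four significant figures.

After the belt (167/208): 70 × 0.80288 × 0.96 = 53.954 N·m

53.95 N·m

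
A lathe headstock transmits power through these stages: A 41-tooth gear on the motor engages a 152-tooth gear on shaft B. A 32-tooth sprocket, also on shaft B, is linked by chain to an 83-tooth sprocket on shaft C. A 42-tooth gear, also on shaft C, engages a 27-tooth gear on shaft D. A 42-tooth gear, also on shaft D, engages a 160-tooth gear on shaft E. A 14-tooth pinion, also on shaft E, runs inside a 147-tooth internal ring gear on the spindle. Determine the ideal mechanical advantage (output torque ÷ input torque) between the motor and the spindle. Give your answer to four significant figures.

247.3

Each stage contributes driven/driver: gear mesh 152/41 = 3.7073, chain 83/32 = 2.5938, gear mesh 27/42 = 0.64286, gear mesh 160/42 = 3.8095, internal gear 147/14 = 10.5.
Overall: 3.7073 × 2.5938 × 0.64286 × 3.8095 × 10.5 = 247.26.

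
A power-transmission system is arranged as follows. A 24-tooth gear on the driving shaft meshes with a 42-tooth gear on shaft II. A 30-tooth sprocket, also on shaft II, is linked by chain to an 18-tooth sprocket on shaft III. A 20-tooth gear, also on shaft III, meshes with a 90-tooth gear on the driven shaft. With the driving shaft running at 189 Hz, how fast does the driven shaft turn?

40 Hz

the driving shaft → shaft II (gear mesh, 42/24): 189 ÷ 1.75 = 108 Hz
shaft II → shaft III (chain, 18/30): 108 ÷ 0.6 = 180 Hz
shaft III → the driven shaft (gear mesh, 90/20): 180 ÷ 4.5 = 40 Hz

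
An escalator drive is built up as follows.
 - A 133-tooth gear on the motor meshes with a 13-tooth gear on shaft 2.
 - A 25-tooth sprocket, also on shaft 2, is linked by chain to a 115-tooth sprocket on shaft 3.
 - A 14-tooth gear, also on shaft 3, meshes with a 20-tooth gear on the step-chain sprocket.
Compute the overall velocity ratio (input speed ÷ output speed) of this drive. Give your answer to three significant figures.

Each stage contributes driven/driver: gear mesh 13/133 = 0.097744, chain 115/25 = 4.6, gear mesh 20/14 = 1.4286.
Overall: 0.097744 × 4.6 × 1.4286 = 0.64232.

0.642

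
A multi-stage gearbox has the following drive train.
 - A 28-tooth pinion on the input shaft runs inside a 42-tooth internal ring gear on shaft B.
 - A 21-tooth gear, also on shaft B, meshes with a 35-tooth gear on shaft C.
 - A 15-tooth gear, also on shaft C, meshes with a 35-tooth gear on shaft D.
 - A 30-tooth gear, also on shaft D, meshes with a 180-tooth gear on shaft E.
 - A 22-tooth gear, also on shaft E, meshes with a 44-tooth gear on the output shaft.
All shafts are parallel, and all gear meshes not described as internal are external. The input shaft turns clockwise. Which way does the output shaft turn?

clockwise

the input shaft → shaft B: internal mesh, same direction → CW.
shaft B → shaft C: external mesh, 1 reversal → CCW.
shaft C → shaft D: external mesh, 1 reversal → CW.
shaft D → shaft E: external mesh, 1 reversal → CCW.
shaft E → the output shaft: external mesh, 1 reversal → CW.
4 reversals in total — an even number — so the output shaft turns the same way as the input shaft.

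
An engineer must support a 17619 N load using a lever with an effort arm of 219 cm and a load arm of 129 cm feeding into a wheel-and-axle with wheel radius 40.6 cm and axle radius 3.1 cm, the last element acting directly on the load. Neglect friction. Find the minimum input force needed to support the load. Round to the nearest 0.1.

792.4 N

Lever MA = effort arm / load arm = 219/129 = 1.6977.
Wheel-and-axle MA = R/r = 40.6/3.1 = 13.097.
Combined ideal MA = 1.6977 × 13.097 = 22.234.
Effort = load / MA = 17619 / 22.234 = 792.43 N.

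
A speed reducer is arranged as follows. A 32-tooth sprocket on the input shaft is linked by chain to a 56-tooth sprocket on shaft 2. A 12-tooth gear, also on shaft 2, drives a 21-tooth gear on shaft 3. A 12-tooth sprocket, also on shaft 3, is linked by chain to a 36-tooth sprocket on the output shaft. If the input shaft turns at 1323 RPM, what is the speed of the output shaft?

chain 56/32 = 1.75 → 1323/1.75 = 756 RPM
gear mesh 21/12 = 1.75 → 756/1.75 = 432 RPM
chain 36/12 = 3 → 432/3 = 144 RPM

144 RPM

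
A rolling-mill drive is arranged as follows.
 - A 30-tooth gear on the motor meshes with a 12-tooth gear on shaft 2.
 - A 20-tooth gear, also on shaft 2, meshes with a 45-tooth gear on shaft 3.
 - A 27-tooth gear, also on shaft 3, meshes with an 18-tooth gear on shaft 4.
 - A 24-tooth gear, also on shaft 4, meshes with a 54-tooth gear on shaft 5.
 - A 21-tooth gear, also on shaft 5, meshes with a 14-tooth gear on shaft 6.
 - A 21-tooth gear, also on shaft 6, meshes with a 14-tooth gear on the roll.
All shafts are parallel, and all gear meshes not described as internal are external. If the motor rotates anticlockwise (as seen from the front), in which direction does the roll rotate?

anticlockwise

the motor → shaft 2: external mesh, 1 reversal → CW.
shaft 2 → shaft 3: external mesh, 1 reversal → CCW.
shaft 3 → shaft 4: external mesh, 1 reversal → CW.
shaft 4 → shaft 5: external mesh, 1 reversal → CCW.
shaft 5 → shaft 6: external mesh, 1 reversal → CW.
shaft 6 → the roll: external mesh, 1 reversal → CCW.
6 reversals in total — an even number — so the roll turns the same way as the motor.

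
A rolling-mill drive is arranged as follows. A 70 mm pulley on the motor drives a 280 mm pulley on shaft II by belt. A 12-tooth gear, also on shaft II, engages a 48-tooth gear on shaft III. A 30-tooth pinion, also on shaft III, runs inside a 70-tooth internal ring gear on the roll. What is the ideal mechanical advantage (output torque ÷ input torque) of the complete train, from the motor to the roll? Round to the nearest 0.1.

37.3

Each stage contributes driven/driver: belt 280/70 = 4, gear mesh 48/12 = 4, internal gear 70/30 = 2.3333.
Overall: 4 × 4 × 2.3333 = 37.333.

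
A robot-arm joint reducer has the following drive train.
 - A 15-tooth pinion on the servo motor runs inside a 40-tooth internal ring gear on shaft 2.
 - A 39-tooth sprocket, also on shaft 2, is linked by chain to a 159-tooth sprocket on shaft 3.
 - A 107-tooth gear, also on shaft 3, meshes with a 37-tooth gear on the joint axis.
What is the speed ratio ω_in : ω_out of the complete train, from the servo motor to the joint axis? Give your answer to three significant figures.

Each stage contributes driven/driver: internal gear 40/15 = 2.6667, chain 159/39 = 4.0769, gear mesh 37/107 = 0.34579.
Overall: 2.6667 × 4.0769 × 0.34579 = 3.7594.

3.76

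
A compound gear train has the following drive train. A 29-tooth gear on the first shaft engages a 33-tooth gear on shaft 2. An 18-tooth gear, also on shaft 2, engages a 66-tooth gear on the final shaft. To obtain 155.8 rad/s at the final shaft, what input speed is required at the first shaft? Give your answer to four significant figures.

650.1 rad/s

Overall ratio R = 1.1379 × 3.6667 = 4.1724.
Required input speed = output speed × R = 155.8 × 4.1724 = 650.06 rad/s.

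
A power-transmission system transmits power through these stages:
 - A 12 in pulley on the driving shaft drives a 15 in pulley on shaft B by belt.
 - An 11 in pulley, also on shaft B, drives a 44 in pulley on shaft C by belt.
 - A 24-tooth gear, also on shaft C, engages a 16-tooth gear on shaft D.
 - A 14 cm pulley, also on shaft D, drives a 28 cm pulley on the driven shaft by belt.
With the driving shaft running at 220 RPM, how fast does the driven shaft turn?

Belt: ratio = 15/12 = 1.25, so shaft B turns at 220 / 1.25 = 176 RPM.
Belt: ratio = 44/11 = 4, so shaft C turns at 176 / 4 = 44 RPM.
Gear mesh: ratio = 16/24 = 0.66667, so shaft D turns at 44 / 0.66667 = 66 RPM.
Belt: ratio = 28/14 = 2, so the driven shaft turns at 66 / 2 = 33 RPM.

33 RPM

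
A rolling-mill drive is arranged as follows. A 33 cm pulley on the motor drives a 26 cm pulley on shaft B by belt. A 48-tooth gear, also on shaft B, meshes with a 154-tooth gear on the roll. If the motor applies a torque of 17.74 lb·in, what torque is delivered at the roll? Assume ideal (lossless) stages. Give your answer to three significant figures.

After the belt (26/33): 17.74 × 0.78788 = 13.977 lb·in
After the gear mesh (154/48): 13.977 × 3.2083 = 44.843 lb·in

44.8 lb·in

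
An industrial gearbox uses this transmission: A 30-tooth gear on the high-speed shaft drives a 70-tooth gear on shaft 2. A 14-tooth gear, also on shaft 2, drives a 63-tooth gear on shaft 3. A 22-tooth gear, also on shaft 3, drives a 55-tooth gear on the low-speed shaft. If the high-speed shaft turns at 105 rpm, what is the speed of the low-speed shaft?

4 rpm

gear mesh 70/30 = 2.3333 → 105/2.3333 = 45 rpm
gear mesh 63/14 = 4.5 → 45/4.5 = 10 rpm
gear mesh 55/22 = 2.5 → 10/2.5 = 4 rpm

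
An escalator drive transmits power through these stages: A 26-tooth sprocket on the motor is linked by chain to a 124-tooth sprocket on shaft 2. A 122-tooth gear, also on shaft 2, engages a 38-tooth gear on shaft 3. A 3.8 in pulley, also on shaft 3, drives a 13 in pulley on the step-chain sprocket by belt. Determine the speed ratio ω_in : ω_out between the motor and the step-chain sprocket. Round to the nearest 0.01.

5.08

Each stage contributes driven/driver: chain 124/26 = 4.7692, gear mesh 38/122 = 0.31148, belt 13/3.8 = 3.4211.
Overall: 4.7692 × 0.31148 × 3.4211 = 5.082.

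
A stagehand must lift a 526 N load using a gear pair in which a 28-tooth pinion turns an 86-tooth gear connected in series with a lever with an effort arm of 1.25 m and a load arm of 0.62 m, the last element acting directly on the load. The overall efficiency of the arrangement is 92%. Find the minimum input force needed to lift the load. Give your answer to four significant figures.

Gear pair MA = 86/28 = 3.0714.
Lever MA = effort arm / load arm = 1.25/0.62 = 2.0161.
Combined ideal MA = 3.0714 × 2.0161 = 6.1924.
Actual MA = 6.1924 × 0.92 = 5.697.
Effort = load / actual MA = 526 / 5.697 = 92.329 N.

92.33 N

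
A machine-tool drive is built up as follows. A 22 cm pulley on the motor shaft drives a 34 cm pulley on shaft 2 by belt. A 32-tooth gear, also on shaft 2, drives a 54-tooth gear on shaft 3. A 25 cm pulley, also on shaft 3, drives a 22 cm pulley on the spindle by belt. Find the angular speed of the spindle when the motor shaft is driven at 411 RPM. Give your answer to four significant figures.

179.1 RPM

belt 34/22 = 1.5455 → 411/1.5455 = 265.94 RPM
gear mesh 54/32 = 1.6875 → 265.94/1.6875 = 157.59 RPM
belt 22/25 = 0.88 → 157.59/0.88 = 179.08 RPM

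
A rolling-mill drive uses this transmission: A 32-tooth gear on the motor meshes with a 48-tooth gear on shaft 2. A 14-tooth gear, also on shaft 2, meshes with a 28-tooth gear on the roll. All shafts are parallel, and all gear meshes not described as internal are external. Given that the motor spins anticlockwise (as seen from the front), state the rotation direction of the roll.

anticlockwise

the motor → shaft 2: external mesh, 1 reversal → CW.
shaft 2 → the roll: external mesh, 1 reversal → CCW.
2 reversals in total — an even number — so the roll turns the same way as the motor.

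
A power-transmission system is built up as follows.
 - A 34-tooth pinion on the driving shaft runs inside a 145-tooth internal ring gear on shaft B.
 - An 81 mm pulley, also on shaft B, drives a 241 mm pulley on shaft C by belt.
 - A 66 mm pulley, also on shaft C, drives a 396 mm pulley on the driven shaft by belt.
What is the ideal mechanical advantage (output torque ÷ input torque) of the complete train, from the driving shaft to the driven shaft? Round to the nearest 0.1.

76.1

Each stage contributes driven/driver: internal gear 145/34 = 4.2647, belt 241/81 = 2.9753, belt 396/66 = 6.
Overall: 4.2647 × 2.9753 × 6 = 76.133.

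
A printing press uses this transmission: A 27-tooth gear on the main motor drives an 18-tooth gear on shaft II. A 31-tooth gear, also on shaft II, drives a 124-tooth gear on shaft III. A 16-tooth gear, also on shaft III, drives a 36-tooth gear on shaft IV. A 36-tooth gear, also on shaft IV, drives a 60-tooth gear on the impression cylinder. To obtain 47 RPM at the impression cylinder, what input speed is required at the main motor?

470 RPM

Overall ratio R = 0.66667 × 4 × 2.25 × 1.6667 = 10.
Required input speed = output speed × R = 47 × 10 = 470 RPM.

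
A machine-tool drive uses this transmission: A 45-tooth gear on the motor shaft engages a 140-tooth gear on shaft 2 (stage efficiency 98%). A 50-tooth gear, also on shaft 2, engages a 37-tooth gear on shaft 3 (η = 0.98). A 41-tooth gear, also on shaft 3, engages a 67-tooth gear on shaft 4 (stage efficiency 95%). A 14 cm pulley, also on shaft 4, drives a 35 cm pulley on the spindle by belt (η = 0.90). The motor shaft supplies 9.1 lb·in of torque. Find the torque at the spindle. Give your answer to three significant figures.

gear mesh 140/45 = 3.1111 → τ = 9.1·3.1111·0.98 = 27.745 lb·in
gear mesh 37/50 = 0.74 → τ = 27.745·0.74·0.98 = 20.121 lb·in
gear mesh 67/41 = 1.6341 → τ = 20.121·1.6341·0.95 = 31.236 lb·in
belt 35/14 = 2.5 → τ = 31.236·2.5·0.90 = 70.281 lb·in

70.3 lb·in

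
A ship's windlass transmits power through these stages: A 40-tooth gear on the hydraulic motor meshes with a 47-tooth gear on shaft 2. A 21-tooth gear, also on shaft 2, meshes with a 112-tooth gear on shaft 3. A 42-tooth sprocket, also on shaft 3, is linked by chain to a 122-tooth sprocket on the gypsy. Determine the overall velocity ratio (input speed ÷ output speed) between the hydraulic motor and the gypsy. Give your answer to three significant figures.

18.2

Each stage contributes driven/driver: gear mesh 47/40 = 1.175, gear mesh 112/21 = 5.3333, chain 122/42 = 2.9048.
Overall: 1.175 × 5.3333 × 2.9048 = 18.203.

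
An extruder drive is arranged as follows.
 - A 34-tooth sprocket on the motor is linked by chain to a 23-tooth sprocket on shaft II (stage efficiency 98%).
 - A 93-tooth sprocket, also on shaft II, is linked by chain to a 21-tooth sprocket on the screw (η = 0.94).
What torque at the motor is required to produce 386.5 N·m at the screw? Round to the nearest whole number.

Overall ratio R = 0.67647 × 0.22581 = 0.15275; overall efficiency η = 0.98 × 0.94 = 0.9212.
Input torque = output torque / (R × η) = 386.5 / (0.15275 × 0.9212) = 2746.7 N·m.

2747 N·m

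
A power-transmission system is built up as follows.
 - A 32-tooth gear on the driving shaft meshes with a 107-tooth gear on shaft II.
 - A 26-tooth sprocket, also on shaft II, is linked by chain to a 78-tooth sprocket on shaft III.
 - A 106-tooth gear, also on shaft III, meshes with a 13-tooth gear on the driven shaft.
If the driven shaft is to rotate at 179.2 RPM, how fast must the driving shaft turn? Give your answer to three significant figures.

Overall ratio R = 3.3438 × 3 × 0.12264 = 1.2302.
Required input speed = output speed × R = 179.2 × 1.2302 = 220.46 RPM.

220 RPM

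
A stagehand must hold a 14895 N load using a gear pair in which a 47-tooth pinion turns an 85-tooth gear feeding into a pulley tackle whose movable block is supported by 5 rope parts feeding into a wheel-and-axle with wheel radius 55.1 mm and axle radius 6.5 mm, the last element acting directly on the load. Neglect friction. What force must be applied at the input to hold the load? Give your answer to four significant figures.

194.3 N

Gear pair MA = 85/47 = 1.8085.
Block-and-tackle MA = number of supporting rope parts = 5.
Wheel-and-axle MA = R/r = 55.1/6.5 = 8.4769.
Combined ideal MA = 1.8085 × 5 × 8.4769 = 76.653.
Effort = load / MA = 14895 / 76.653 = 194.32 N.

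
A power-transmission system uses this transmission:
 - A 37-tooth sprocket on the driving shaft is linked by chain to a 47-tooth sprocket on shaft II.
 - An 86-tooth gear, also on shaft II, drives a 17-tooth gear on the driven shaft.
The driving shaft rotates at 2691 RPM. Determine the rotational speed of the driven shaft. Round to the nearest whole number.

10717 RPM

Chain: ratio = 47/37 = 1.2703, so shaft II turns at 2691 / 1.2703 = 2118.4 RPM.
Gear mesh: ratio = 17/86 = 0.19767, so the driven shaft turns at 2118.4 / 0.19767 = 10717 RPM.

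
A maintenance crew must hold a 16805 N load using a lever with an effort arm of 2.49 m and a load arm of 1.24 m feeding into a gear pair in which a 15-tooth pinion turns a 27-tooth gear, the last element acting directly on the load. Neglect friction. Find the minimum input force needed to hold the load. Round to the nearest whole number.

Lever MA = effort arm / load arm = 2.49/1.24 = 2.0081.
Gear pair MA = 27/15 = 1.8.
Combined ideal MA = 2.0081 × 1.8 = 3.6145.
Effort = load / MA = 16805 / 3.6145 = 4649.3 N.

4649 N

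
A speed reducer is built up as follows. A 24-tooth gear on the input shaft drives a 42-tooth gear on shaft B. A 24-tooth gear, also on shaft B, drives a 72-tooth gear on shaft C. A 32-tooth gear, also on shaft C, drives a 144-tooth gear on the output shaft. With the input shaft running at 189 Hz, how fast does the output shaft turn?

8 Hz

gear mesh 42/24 = 1.75 → 189/1.75 = 108 Hz
gear mesh 72/24 = 3 → 108/3 = 36 Hz
gear mesh 144/32 = 4.5 → 36/4.5 = 8 Hz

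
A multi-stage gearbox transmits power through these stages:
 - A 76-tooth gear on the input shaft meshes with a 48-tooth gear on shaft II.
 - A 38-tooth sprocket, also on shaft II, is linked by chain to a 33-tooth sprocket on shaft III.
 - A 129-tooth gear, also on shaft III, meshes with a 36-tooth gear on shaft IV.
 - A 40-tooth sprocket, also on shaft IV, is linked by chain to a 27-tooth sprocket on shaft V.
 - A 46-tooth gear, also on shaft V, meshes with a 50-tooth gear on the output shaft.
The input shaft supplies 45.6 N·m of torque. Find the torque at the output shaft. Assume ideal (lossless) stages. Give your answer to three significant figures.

5.12 N·m

After the gear mesh (48/76): 45.6 × 0.63158 = 28.8 N·m
After the chain (33/38): 28.8 × 0.86842 = 25.011 N·m
After the gear mesh (36/129): 25.011 × 0.27907 = 6.9797 N·m
After the chain (27/40): 6.9797 × 0.675 = 4.7113 N·m
After the gear mesh (50/46): 4.7113 × 1.087 = 5.121 N·m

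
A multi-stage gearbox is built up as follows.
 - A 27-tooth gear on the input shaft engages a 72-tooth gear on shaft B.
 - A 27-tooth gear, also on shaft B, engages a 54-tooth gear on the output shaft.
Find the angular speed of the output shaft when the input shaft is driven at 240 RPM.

45 RPM

gear mesh 72/27 = 2.6667 → 240/2.6667 = 90 RPM
gear mesh 54/27 = 2 → 90/2 = 45 RPM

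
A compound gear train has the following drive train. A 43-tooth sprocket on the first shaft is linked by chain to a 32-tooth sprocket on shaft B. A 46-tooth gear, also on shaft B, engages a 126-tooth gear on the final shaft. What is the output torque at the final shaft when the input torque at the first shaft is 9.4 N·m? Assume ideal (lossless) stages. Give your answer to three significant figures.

After the chain (32/43): 9.4 × 0.74419 = 6.9953 N·m
After the gear mesh (126/46): 6.9953 × 2.7391 = 19.161 N·m

19.2 N·m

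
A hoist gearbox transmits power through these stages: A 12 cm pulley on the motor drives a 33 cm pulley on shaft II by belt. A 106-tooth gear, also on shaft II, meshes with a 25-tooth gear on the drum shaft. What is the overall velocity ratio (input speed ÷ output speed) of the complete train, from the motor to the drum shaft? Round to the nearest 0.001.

Each stage contributes driven/driver: belt 33/12 = 2.75, gear mesh 25/106 = 0.23585.
Overall: 2.75 × 0.23585 = 0.64858.

0.649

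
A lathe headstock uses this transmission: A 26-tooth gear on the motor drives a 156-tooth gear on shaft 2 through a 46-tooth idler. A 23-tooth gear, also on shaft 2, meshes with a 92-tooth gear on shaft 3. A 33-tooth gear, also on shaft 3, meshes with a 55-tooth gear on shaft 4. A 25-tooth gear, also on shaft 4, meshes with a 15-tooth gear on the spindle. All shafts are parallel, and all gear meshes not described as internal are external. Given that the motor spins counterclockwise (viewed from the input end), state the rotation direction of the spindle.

the motor → shaft 2: driver → idler → driven is 2 external meshes, 2 reversals → CCW.
shaft 2 → shaft 3: external mesh, 1 reversal → CW.
shaft 3 → shaft 4: external mesh, 1 reversal → CCW.
shaft 4 → the spindle: external mesh, 1 reversal → CW.
5 reversals in total — an odd number — so the spindle turns opposite to the motor.

clockwise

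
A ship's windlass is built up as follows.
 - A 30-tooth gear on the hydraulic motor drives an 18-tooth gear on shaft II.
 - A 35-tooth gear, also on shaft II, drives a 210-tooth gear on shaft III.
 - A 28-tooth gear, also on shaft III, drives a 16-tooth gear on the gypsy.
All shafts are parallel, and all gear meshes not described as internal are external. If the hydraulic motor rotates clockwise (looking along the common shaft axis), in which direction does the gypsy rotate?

the hydraulic motor → shaft II: external mesh, 1 reversal → CCW.
shaft II → shaft III: external mesh, 1 reversal → CW.
shaft III → the gypsy: external mesh, 1 reversal → CCW.
3 reversals in total — an odd number — so the gypsy turns opposite to the hydraulic motor.

anticlockwise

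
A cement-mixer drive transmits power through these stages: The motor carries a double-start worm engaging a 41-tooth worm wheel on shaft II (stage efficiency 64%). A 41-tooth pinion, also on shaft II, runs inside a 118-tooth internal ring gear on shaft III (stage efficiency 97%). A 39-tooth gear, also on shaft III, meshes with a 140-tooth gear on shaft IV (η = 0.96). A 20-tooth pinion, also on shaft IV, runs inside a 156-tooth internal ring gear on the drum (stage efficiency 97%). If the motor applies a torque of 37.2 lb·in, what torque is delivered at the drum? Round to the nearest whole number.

35526 lb·in

After the worm (41/2): 37.2 × 20.5 × 0.64 = 488.06 lb·in
After the internal gear (118/41): 488.06 × 2.878 × 0.97 = 1362.5 lb·in
After the gear mesh (140/39): 1362.5 × 3.5897 × 0.96 = 4695.5 lb·in
After the internal gear (156/20): 4695.5 × 7.8 × 0.97 = 35526 lb·in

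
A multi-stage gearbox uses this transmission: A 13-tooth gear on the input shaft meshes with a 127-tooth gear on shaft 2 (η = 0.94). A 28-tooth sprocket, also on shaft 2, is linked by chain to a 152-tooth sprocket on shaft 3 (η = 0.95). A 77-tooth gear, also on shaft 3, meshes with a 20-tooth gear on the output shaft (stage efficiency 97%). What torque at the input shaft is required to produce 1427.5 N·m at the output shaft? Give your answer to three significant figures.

Overall ratio R = 9.7692 × 5.4286 × 0.25974 = 13.775; overall efficiency η = 0.94 × 0.95 × 0.97 = 0.8662.
Input torque = output torque / (R × η) = 1427.5 / (13.775 × 0.8662) = 119.64 N·m.

120 N·m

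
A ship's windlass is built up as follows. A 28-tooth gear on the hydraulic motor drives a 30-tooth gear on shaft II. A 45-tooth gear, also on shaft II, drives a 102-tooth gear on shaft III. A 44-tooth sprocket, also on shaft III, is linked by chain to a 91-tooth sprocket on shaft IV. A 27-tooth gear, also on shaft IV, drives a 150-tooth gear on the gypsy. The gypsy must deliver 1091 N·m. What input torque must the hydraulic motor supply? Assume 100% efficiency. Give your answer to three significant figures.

Overall ratio R = 1.0714 × 2.2667 × 2.0682 × 5.5556 = 27.904.
Input torque = output torque / R = 1091 / 27.904 = 39.098 N·m.

39.1 N·m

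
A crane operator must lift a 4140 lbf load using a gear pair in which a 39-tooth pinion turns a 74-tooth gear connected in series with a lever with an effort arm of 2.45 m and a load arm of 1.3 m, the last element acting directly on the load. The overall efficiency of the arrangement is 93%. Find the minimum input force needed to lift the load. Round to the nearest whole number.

Gear pair MA = 74/39 = 1.8974.
Lever MA = effort arm / load arm = 2.45/1.3 = 1.8846.
Combined ideal MA = 1.8974 × 1.8846 = 3.5759.
Actual MA = 3.5759 × 0.93 = 3.3256.
Effort = load / actual MA = 4140 / 3.3256 = 1244.9 lbf.

1245 lbf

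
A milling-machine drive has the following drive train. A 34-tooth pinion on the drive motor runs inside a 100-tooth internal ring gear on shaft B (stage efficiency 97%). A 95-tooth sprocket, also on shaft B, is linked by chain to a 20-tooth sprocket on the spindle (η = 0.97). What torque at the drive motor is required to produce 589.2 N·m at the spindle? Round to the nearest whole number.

Overall ratio R = 2.9412 × 0.21053 = 0.6192; overall efficiency η = 0.97 × 0.97 = 0.9409.
Input torque = output torque / (R × η) = 589.2 / (0.6192 × 0.9409) = 1011.3 N·m.

1011 N·m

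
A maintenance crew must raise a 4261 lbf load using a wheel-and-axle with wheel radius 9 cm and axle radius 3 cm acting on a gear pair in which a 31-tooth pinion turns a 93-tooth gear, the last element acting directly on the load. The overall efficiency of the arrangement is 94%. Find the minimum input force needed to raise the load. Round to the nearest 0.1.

Wheel-and-axle MA = R/r = 9/3 = 3.
Gear pair MA = 93/31 = 3.
Combined ideal MA = 3 × 3 = 9.
Actual MA = 9 × 0.94 = 8.46.
Effort = load / actual MA = 4261 / 8.46 = 503.66 lbf.

503.7 lbf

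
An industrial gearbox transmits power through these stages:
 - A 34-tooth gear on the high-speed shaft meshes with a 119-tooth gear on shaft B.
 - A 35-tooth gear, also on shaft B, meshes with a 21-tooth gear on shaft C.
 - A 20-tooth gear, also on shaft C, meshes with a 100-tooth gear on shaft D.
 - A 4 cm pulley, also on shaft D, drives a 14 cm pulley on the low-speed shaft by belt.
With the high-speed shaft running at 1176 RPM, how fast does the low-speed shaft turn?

32 RPM

the high-speed shaft → shaft B (gear mesh, 119/34): 1176 ÷ 3.5 = 336 RPM
shaft B → shaft C (gear mesh, 21/35): 336 ÷ 0.6 = 560 RPM
shaft C → shaft D (gear mesh, 100/20): 560 ÷ 5 = 112 RPM
shaft D → the low-speed shaft (belt, 14/4): 112 ÷ 3.5 = 32 RPM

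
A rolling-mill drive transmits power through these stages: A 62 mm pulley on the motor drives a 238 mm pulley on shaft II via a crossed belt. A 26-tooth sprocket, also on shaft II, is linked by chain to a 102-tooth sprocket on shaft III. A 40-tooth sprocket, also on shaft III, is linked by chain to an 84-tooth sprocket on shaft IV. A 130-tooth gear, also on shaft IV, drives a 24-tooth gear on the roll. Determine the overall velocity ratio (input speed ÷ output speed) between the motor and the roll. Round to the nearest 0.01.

Each stage contributes driven/driver: belt 238/62 = 3.8387, chain 102/26 = 3.9231, chain 84/40 = 2.1, gear mesh 24/130 = 0.18462.
Overall: 3.8387 × 3.9231 × 2.1 × 0.18462 = 5.8385.

5.84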